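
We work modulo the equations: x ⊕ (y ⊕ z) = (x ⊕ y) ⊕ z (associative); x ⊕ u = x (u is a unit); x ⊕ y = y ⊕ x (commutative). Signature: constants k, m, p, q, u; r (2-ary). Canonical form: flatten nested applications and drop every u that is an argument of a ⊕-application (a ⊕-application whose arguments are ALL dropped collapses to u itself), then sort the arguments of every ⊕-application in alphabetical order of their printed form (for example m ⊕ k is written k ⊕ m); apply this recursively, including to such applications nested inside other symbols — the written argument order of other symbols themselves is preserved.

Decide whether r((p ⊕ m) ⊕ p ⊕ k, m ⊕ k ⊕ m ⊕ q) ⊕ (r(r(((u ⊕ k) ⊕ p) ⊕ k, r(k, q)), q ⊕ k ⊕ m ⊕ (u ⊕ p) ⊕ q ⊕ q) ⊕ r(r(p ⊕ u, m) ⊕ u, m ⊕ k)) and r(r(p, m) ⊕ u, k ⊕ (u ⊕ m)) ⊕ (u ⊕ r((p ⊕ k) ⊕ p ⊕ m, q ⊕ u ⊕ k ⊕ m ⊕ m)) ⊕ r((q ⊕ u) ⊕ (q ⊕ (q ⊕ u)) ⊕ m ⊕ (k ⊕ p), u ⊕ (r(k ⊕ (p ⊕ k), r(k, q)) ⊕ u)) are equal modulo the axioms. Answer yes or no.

Left:  r((p ⊕ m) ⊕ p ⊕ k, m ⊕ k ⊕ m ⊕ q) ⊕ (r(r(((u ⊕ k) ⊕ p) ⊕ k, r(k, q)), q ⊕ k ⊕ m ⊕ (u ⊕ p) ⊕ q ⊕ q) ⊕ r(r(p ⊕ u, m) ⊕ u, m ⊕ k))
  Merge nested applications:  r((p ⊕ m) ⊕ p ⊕ k, m ⊕ k ⊕ m ⊕ q) ⊕ r(r(((u ⊕ k) ⊕ p) ⊕ k, r(k, q)), q ⊕ k ⊕ m ⊕ (u ⊕ p) ⊕ q ⊕ q) ⊕ r(r(p ⊕ u, m) ⊕ u, m ⊕ k)
  Canonicalize subterm:  r((p ⊕ m) ⊕ p ⊕ k, m ⊕ k ⊕ m ⊕ q)  →  r(k ⊕ m ⊕ p ⊕ p, k ⊕ m ⊕ m ⊕ q)
  Simplify inside:  r(r(((u ⊕ k) ⊕ p) ⊕ k, r(k, q)), q ⊕ k ⊕ m ⊕ (u ⊕ p) ⊕ q ⊕ q)  →  r(r(k ⊕ k ⊕ p, r(k, q)), k ⊕ m ⊕ p ⊕ q ⊕ q ⊕ q)
  Simplify inside:  r(r(p ⊕ u, m) ⊕ u, m ⊕ k)  →  r(r(p, m), k ⊕ m)
  Sort arguments:  r(k ⊕ m ⊕ p ⊕ p, k ⊕ m ⊕ m ⊕ q) ⊕ r(r(k ⊕ k ⊕ p, r(k, q)), k ⊕ m ⊕ p ⊕ q ⊕ q ⊕ q) ⊕ r(r(p, m), k ⊕ m)
Right:  r(r(p, m) ⊕ u, k ⊕ (u ⊕ m)) ⊕ (u ⊕ r((p ⊕ k) ⊕ p ⊕ m, q ⊕ u ⊕ k ⊕ m ⊕ m)) ⊕ r((q ⊕ u) ⊕ (q ⊕ (q ⊕ u)) ⊕ m ⊕ (k ⊕ p), u ⊕ (r(k ⊕ (p ⊕ k), r(k, q)) ⊕ u))
  Un-nest:  r(r(p, m) ⊕ u, k ⊕ (u ⊕ m)) ⊕ u ⊕ r((p ⊕ k) ⊕ p ⊕ m, q ⊕ u ⊕ k ⊕ m ⊕ m) ⊕ r((q ⊕ u) ⊕ (q ⊕ (q ⊕ u)) ⊕ m ⊕ (k ⊕ p), u ⊕ (r(k ⊕ (p ⊕ k), r(k, q)) ⊕ u))
  Inside:  r(r(p, m) ⊕ u, k ⊕ (u ⊕ m))  →  r(r(p, m), k ⊕ m)
  Inside:  r((p ⊕ k) ⊕ p ⊕ m, q ⊕ u ⊕ k ⊕ m ⊕ m)  →  r(k ⊕ m ⊕ p ⊕ p, k ⊕ m ⊕ m ⊕ q)
  Simplify inside:  r((q ⊕ u) ⊕ (q ⊕ (q ⊕ u)) ⊕ m ⊕ (k ⊕ p), u ⊕ (r(k ⊕ (p ⊕ k), r(k, q)) ⊕ u))  →  r(k ⊕ m ⊕ p ⊕ q ⊕ q ⊕ q, r(k ⊕ k ⊕ p, r(k, q)))
  Drop the unit:  drop u
  Order the arguments:  r(k ⊕ m ⊕ p ⊕ p, k ⊕ m ⊕ m ⊕ q) ⊕ r(k ⊕ m ⊕ p ⊕ q ⊕ q ⊕ q, r(k ⊕ k ⊕ p, r(k, q))) ⊕ r(r(p, m), k ⊕ m)

Answer: no — r(k ⊕ m ⊕ p ⊕ p, k ⊕ m ⊕ m ⊕ q) ⊕ r(r(k ⊕ k ⊕ p, r(k, q)), k ⊕ m ⊕ p ⊕ q ⊕ q ⊕ q) ⊕ r(r(p, m), k ⊕ m) vs r(k ⊕ m ⊕ p ⊕ p, k ⊕ m ⊕ m ⊕ q) ⊕ r(k ⊕ m ⊕ p ⊕ q ⊕ q ⊕ q, r(k ⊕ k ⊕ p, r(k, q))) ⊕ r(r(p, m), k ⊕ m)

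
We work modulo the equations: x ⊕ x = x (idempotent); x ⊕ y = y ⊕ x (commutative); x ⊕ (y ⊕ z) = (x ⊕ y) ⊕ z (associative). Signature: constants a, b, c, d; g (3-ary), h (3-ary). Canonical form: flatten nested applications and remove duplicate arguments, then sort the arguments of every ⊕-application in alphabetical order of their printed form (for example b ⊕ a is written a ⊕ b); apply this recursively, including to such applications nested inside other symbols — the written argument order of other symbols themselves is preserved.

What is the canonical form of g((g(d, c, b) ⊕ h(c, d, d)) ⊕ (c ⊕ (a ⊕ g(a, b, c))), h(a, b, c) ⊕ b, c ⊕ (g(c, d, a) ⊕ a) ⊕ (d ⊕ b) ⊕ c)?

Descend into:  (g(d, c, b) ⊕ h(c, d, d)) ⊕ (c ⊕ (a ⊕ g(a, b, c)))
Un-nest:  g(d, c, b) ⊕ h(c, d, d) ⊕ c ⊕ a ⊕ g(a, b, c)
Sort:  a ⊕ c ⊕ g(a, b, c) ⊕ g(d, c, b) ⊕ h(c, d, d)
Put back:  g(a ⊕ c ⊕ g(a, b, c) ⊕ g(d, c, b) ⊕ h(c, d, d), b ⊕ h(a, b, c), a ⊕ b ⊕ c ⊕ d ⊕ g(c, d, a))

Answer: g(a ⊕ c ⊕ g(a, b, c) ⊕ g(d, c, b) ⊕ h(c, d, d), b ⊕ h(a, b, c), a ⊕ b ⊕ c ⊕ d ⊕ g(c, d, a))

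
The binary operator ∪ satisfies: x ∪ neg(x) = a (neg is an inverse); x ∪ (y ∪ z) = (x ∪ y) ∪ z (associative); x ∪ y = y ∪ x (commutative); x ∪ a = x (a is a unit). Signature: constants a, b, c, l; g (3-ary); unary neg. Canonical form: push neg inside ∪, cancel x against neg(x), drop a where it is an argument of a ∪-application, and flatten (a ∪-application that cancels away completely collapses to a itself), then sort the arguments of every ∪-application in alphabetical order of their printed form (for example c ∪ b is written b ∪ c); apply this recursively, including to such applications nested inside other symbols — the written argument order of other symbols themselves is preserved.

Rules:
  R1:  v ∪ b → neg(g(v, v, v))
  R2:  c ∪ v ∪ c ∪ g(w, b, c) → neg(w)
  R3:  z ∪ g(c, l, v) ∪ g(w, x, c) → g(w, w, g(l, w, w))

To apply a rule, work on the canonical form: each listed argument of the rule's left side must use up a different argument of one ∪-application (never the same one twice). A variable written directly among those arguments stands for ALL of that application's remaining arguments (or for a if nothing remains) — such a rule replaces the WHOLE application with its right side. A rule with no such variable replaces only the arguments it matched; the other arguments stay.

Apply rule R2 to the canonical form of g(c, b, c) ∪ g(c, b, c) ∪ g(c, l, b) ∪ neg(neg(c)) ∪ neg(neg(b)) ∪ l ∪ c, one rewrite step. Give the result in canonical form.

Canonical form:  b ∪ c ∪ c ∪ g(c, b, c) ∪ g(c, b, c) ∪ g(c, l, b) ∪ l
Match R2:  consume c, c, g(c, b, c);  v := b ∪ g(c, b, c) ∪ g(c, l, b) ∪ l, w := c
The extension variable absorbs all remaining arguments, so the whole application is rewritten.
Result:  neg(c)

Answer: neg(c)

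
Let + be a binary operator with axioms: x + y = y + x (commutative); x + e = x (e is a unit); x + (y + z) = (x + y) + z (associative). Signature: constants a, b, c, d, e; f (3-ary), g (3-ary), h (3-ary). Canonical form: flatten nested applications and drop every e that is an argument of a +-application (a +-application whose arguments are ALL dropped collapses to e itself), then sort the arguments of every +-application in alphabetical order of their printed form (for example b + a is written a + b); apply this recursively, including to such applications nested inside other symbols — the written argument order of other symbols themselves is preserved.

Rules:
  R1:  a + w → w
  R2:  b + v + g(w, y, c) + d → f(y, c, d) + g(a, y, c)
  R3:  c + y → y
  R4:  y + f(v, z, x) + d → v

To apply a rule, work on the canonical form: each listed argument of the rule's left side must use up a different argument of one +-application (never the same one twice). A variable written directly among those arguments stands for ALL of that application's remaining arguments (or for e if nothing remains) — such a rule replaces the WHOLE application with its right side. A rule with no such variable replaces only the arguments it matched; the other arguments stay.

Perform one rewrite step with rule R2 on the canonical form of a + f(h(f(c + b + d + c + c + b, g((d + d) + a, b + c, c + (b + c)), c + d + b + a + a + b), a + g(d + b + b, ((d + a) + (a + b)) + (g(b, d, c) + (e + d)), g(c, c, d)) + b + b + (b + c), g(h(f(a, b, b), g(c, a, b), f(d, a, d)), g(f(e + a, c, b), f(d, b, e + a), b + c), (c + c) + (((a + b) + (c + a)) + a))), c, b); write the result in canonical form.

Canonical form:  a + f(h(f(b + b + c + c + c + d, g(a + d + d, b + c, b + c + c), a + a + b + b + c + d), a + b + b + b + c + g(b + b + d, a + a + b + d + d + g(b, d, c), g(c, c, d)), g(h(f(a, b, b), g(c, a, b), f(d, a, d)), g(f(a, c, b), f(d, b, a), b + c), a + a + a + b + c + c + c)), c, b)
R2 matches:  uses b, d, g(b, d, c);  v := a + a + d, w := b, y := d
The extension variable absorbs all remaining arguments, so the whole application is rewritten.
New term:  a + f(h(f(b + b + c + c + c + d, g(a + d + d, b + c, b + c + c), a + a + b + b + c + d), a + b + b + b + c + g(b + b + d, f(d, c, d) + g(a, d, c), g(c, c, d)), g(h(f(a, b, b), g(c, a, b), f(d, a, d)), g(f(a, c, b), f(d, b, a), b + c), a + a + a + b + c + c + c)), c, b)

Answer: a + f(h(f(b + b + c + c + c + d, g(a + d + d, b + c, b + c + c), a + a + b + b + c + d), a + b + b + b + c + g(b + b + d, f(d, c, d) + g(a, d, c), g(c, c, d)), g(h(f(a, b, b), g(c, a, b), f(d, a, d)), g(f(a, c, b), f(d, b, a), b + c), a + a + a + b + c + c + c)), c, b)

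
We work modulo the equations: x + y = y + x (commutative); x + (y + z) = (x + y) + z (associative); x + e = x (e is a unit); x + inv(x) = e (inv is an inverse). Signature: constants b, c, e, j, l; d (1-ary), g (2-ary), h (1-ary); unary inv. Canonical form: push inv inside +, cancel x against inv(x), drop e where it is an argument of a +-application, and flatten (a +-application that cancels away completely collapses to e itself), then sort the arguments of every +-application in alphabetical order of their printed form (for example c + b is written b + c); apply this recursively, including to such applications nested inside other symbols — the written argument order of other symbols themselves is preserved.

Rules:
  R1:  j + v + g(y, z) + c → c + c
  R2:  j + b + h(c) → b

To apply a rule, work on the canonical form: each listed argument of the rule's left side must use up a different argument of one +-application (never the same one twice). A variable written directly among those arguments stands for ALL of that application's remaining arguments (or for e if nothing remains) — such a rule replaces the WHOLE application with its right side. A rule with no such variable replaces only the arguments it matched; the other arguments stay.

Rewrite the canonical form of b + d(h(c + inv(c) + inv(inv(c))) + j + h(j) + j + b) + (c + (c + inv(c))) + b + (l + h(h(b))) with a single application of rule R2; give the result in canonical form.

Canonical form:  b + b + c + d(b + h(c) + h(j) + j + j) + h(h(b)) + l
Match R2:  consume b, h(c), j
Result:  b + b + c + d(b + h(j) + j) + h(h(b)) + l

Answer: b + b + c + d(b + h(j) + j) + h(h(b)) + l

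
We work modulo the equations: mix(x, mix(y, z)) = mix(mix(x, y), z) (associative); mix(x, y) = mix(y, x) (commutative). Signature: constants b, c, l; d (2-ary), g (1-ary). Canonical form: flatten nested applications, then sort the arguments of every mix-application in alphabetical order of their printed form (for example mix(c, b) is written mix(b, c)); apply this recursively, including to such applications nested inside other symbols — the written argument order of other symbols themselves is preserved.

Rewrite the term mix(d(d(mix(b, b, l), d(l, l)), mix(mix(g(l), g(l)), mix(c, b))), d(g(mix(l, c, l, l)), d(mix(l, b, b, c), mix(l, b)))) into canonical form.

Inside:  d(d(mix(b, b, l), d(l, l)), mix(mix(g(l), g(l)), mix(c, b)))  →  d(d(mix(b, b, l), d(l, l)), mix(b, c, g(l), g(l)))
Inside:  d(g(mix(l, c, l, l)), d(mix(l, b, b, c), mix(l, b)))  →  d(g(mix(c, l, l, l)), d(mix(b, b, c, l), mix(b, l)))
Order the arguments:  mix(d(d(mix(b, b, l), d(l, l)), mix(b, c, g(l), g(l))), d(g(mix(c, l, l, l)), d(mix(b, b, c, l), mix(b, l))))

Answer: mix(d(d(mix(b, b, l), d(l, l)), mix(b, c, g(l), g(l))), d(g(mix(c, l, l, l)), d(mix(b, b, c, l), mix(b, l))))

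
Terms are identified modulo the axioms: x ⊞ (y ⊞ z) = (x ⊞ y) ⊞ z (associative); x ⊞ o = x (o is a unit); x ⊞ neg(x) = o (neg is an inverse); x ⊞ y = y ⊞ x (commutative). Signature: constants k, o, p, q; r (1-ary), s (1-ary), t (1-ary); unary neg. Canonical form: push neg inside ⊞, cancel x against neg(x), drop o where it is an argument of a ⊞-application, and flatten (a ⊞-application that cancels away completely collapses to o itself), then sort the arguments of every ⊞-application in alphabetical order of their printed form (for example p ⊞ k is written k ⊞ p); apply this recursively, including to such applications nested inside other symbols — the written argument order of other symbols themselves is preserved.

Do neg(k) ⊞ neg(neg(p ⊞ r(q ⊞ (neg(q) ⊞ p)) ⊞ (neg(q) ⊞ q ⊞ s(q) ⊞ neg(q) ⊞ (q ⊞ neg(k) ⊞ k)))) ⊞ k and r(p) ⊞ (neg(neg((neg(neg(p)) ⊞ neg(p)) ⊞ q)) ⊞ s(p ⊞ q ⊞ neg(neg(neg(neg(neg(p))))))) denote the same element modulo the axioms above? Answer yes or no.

Answer: no — p ⊞ r(p) ⊞ s(q) vs q ⊞ r(p) ⊞ s(q)

Derivation:
Left:  neg(k) ⊞ neg(neg(p ⊞ r(q ⊞ (neg(q) ⊞ p)) ⊞ (neg(q) ⊞ q ⊞ s(q) ⊞ neg(q) ⊞ (q ⊞ neg(k) ⊞ k)))) ⊞ k
  Push neg inside:  distribute neg over ⊞ and collapse double neg
  Cancel inverse pairs:  k cancels; q cancels
  Combine occurrences:  p ⊞ r(p) ⊞ s(q)
Right:  r(p) ⊞ (neg(neg((neg(neg(p)) ⊞ neg(p)) ⊞ q)) ⊞ s(p ⊞ q ⊞ neg(neg(neg(neg(neg(p)))))))
  Push neg inside:  distribute neg over ⊞ and collapse double neg
  Cancel inverse pairs:  p cancels
  Collect:  r(p) ⊞ q ⊞ s(q)
  Sort:  q ⊞ r(p) ⊞ s(q)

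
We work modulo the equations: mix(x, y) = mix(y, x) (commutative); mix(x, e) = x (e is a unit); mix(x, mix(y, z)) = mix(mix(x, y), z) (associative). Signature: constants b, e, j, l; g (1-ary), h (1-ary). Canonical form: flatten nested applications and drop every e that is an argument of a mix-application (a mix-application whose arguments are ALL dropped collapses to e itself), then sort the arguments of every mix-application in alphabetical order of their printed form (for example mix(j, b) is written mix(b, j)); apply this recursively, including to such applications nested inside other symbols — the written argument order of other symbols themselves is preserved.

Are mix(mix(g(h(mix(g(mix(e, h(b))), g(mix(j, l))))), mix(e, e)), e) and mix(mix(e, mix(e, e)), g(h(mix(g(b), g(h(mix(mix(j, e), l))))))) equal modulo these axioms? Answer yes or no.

Left:  mix(mix(g(h(mix(g(mix(e, h(b))), g(mix(j, l))))), mix(e, e)), e)
  Flatten:  mix(g(h(mix(g(mix(e, h(b))), g(mix(j, l))))), e, e, e)
  Simplify inside:  g(h(mix(g(mix(e, h(b))), g(mix(j, l)))))  →  g(h(mix(g(h(b)), g(mix(j, l)))))
  Drop the unit:  drop e (×3)
  Sort:  g(h(mix(g(h(b)), g(mix(j, l)))))
Right:  mix(mix(e, mix(e, e)), g(h(mix(g(b), g(h(mix(mix(j, e), l)))))))
  Un-nest:  mix(e, e, e, g(h(mix(g(b), g(h(mix(mix(j, e), l)))))))
  Canonicalize subterm:  g(h(mix(g(b), g(h(mix(mix(j, e), l))))))  →  g(h(mix(g(b), g(h(mix(j, l))))))
  Units out:  drop e (×3)
  Sort:  g(h(mix(g(b), g(h(mix(j, l))))))

Answer: no — g(h(mix(g(h(b)), g(mix(j, l))))) vs g(h(mix(g(b), g(h(mix(j, l))))))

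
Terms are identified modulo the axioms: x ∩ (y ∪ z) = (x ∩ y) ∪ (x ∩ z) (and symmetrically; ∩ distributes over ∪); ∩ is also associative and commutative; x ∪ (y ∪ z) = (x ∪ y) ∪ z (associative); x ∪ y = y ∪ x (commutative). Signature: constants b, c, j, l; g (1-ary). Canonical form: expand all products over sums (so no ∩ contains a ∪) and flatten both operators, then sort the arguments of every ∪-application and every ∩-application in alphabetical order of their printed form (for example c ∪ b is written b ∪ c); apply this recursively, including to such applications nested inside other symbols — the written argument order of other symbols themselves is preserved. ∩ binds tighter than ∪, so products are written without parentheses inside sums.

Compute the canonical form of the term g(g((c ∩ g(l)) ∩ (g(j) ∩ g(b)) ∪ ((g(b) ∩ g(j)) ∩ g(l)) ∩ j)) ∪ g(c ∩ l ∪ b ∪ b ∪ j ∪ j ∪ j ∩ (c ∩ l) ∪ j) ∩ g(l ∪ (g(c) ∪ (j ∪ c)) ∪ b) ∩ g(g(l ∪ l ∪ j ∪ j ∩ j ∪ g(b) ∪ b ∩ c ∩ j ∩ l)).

Answer: g(b ∪ b ∪ c ∩ j ∩ l ∪ c ∩ l ∪ j ∪ j ∪ j) ∩ g(b ∪ c ∪ g(c) ∪ j ∪ l) ∩ g(g(b ∩ c ∩ j ∩ l ∪ g(b) ∪ j ∪ j ∩ j ∪ l ∪ l)) ∪ g(g(c ∩ g(b) ∩ g(j) ∩ g(l) ∪ g(b) ∩ g(j) ∩ g(l) ∩ j))

Derivation:
Merge nested applications:  g(g(c ∩ g(b) ∩ g(j) ∩ g(l) ∪ g(b) ∩ g(j) ∩ g(l) ∩ j)) ∪ g(b ∪ b ∪ c ∩ j ∩ l ∪ c ∩ l ∪ j ∪ j ∪ j) ∩ g(b ∪ c ∪ g(c) ∪ j ∪ l) ∩ g(g(b ∩ c ∩ j ∩ l ∪ g(b) ∪ j ∪ j ∩ j ∪ l ∪ l))
Sort:  g(b ∪ b ∪ c ∩ j ∩ l ∪ c ∩ l ∪ j ∪ j ∪ j) ∩ g(b ∪ c ∪ g(c) ∪ j ∪ l) ∩ g(g(b ∩ c ∩ j ∩ l ∪ g(b) ∪ j ∪ j ∩ j ∪ l ∪ l)) ∪ g(g(c ∩ g(b) ∩ g(j) ∩ g(l) ∪ g(b) ∩ g(j) ∩ g(l) ∩ j))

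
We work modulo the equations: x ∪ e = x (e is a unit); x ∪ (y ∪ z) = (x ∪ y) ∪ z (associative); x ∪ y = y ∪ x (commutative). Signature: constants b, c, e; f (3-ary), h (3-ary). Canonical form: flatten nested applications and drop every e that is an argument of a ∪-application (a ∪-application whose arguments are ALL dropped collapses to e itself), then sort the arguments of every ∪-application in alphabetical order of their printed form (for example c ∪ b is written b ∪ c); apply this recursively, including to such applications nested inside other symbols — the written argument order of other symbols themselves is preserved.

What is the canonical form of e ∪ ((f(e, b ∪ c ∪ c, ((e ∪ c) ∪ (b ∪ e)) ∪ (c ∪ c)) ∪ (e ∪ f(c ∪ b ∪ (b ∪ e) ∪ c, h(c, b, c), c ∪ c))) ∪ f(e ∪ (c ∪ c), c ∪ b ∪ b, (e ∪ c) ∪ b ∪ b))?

Answer: f(b ∪ b ∪ c ∪ c, h(c, b, c), c ∪ c) ∪ f(c ∪ c, b ∪ b ∪ c, b ∪ b ∪ c) ∪ f(e, b ∪ c ∪ c, b ∪ c ∪ c ∪ c)

Derivation:
Un-nest:  e ∪ f(e, b ∪ c ∪ c, ((e ∪ c) ∪ (b ∪ e)) ∪ (c ∪ c)) ∪ e ∪ f(c ∪ b ∪ (b ∪ e) ∪ c, h(c, b, c), c ∪ c) ∪ f(e ∪ (c ∪ c), c ∪ b ∪ b, (e ∪ c) ∪ b ∪ b)
Simplify inside:  f(e, b ∪ c ∪ c, ((e ∪ c) ∪ (b ∪ e)) ∪ (c ∪ c))  →  f(e, b ∪ c ∪ c, b ∪ c ∪ c ∪ c)
Canonicalize subterm:  f(c ∪ b ∪ (b ∪ e) ∪ c, h(c, b, c), c ∪ c)  →  f(b ∪ b ∪ c ∪ c, h(c, b, c), c ∪ c)
Simplify inside:  f(e ∪ (c ∪ c), c ∪ b ∪ b, (e ∪ c) ∪ b ∪ b)  →  f(c ∪ c, b ∪ b ∪ c, b ∪ b ∪ c)
Units out:  drop e (×2)
Sort:  f(b ∪ b ∪ c ∪ c, h(c, b, c), c ∪ c) ∪ f(c ∪ c, b ∪ b ∪ c, b ∪ b ∪ c) ∪ f(e, b ∪ c ∪ c, b ∪ c ∪ c ∪ c)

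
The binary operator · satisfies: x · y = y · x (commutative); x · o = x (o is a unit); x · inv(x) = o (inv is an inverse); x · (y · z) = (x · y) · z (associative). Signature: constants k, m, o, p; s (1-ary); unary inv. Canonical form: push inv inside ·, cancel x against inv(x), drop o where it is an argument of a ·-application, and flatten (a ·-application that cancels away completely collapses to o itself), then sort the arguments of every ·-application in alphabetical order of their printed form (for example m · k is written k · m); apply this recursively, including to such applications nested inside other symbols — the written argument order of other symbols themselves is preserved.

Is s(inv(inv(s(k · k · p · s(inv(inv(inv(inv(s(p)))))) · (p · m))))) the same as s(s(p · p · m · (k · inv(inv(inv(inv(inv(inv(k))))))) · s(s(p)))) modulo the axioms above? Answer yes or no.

Answer: yes — both canonical forms are s(s(k · k · m · p · p · s(s(p))))

Derivation:
Left:  s(inv(inv(s(k · k · p · s(inv(inv(inv(inv(s(p)))))) · (p · m)))))
  Focus inside:  k · k · p · s(inv(inv(inv(inv(s(p)))))) · (p · m)
  Push inv inside:  distribute inv over · and collapse double inv
  Combine occurrences:  k · k · p · p · s(s(p)) · m
  Order the arguments:  k · k · m · p · p · s(s(p))
  Reassemble:  s(s(k · k · m · p · p · s(s(p))))
Right:  s(s(p · p · m · (k · inv(inv(inv(inv(inv(inv(k))))))) · s(s(p))))
  Focus inside:  p · p · m · (k · inv(inv(inv(inv(inv(inv(k))))))) · s(s(p))
  Push inv inside:  distribute inv over · and collapse double inv
  Collect:  p · p · m · k · k · s(s(p))
  Order the arguments:  k · k · m · p · p · s(s(p))
  Rebuild:  s(s(k · k · m · p · p · s(s(p))))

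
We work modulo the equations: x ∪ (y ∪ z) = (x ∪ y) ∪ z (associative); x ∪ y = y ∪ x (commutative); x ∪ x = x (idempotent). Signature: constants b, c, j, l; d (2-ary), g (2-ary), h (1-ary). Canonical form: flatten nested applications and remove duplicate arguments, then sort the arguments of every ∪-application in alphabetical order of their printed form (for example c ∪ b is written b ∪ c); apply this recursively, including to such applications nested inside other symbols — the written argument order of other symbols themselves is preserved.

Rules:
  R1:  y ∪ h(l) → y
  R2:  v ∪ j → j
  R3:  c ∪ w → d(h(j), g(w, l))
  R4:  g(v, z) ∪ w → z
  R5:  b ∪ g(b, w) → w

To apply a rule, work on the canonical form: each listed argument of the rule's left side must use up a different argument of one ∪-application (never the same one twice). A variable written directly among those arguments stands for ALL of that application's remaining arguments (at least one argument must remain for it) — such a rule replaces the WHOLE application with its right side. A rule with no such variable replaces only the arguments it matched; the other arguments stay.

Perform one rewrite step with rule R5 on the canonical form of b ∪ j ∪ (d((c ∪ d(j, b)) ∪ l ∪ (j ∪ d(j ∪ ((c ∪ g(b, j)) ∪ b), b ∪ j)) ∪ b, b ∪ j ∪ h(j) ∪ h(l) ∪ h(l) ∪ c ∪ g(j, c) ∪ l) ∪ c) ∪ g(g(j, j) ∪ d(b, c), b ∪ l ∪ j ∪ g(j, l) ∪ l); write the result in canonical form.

Answer: b ∪ c ∪ d(b ∪ c ∪ d(c ∪ j, b ∪ j) ∪ d(j, b) ∪ j ∪ l, b ∪ c ∪ g(j, c) ∪ h(j) ∪ h(l) ∪ j ∪ l) ∪ g(d(b, c) ∪ g(j, j), b ∪ g(j, l) ∪ j ∪ l) ∪ j

Derivation:
Canonical form:  b ∪ c ∪ d(b ∪ c ∪ d(b ∪ c ∪ g(b, j) ∪ j, b ∪ j) ∪ d(j, b) ∪ j ∪ l, b ∪ c ∪ g(j, c) ∪ h(j) ∪ h(l) ∪ j ∪ l) ∪ g(d(b, c) ∪ g(j, j), b ∪ g(j, l) ∪ j ∪ l) ∪ j
Match R5:  consume b, g(b, j);  w := j
Result:  b ∪ c ∪ d(b ∪ c ∪ d(c ∪ j, b ∪ j) ∪ d(j, b) ∪ j ∪ l, b ∪ c ∪ g(j, c) ∪ h(j) ∪ h(l) ∪ j ∪ l) ∪ g(d(b, c) ∪ g(j, j), b ∪ g(j, l) ∪ j ∪ l) ∪ j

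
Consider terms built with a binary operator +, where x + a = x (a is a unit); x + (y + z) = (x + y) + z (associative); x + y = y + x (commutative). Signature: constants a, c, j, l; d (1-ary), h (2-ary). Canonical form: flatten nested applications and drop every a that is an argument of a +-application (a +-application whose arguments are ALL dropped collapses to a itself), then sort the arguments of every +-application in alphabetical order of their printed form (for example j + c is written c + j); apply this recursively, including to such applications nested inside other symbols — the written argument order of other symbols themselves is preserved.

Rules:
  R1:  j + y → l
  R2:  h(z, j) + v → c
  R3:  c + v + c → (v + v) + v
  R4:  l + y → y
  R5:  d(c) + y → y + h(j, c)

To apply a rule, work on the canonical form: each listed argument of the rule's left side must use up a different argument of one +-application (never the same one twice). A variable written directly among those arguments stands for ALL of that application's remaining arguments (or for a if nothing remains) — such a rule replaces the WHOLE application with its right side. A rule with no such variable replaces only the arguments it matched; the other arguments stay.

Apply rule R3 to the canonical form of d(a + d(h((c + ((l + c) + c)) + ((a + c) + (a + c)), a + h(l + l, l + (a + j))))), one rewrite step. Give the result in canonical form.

Answer: d(d(h(c + c + c + c + c + c + c + c + c + l + l + l, h(l + l, j + l))))

Derivation:
Canonical form:  d(d(h(c + c + c + c + c + l, h(l + l, j + l))))
R3 matches:  uses c, c;  v := c + c + c + l
Every leftover argument binds to the variable; the entire application is replaced.
New term:  d(d(h(c + c + c + c + c + c + c + c + c + l + l + l, h(l + l, j + l))))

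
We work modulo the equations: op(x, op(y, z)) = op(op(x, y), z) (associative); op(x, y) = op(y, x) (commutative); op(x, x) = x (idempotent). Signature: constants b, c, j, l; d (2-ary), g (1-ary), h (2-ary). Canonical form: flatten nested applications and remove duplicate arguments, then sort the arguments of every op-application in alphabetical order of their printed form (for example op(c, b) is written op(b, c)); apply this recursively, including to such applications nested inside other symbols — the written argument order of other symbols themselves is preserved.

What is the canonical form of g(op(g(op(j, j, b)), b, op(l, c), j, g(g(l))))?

Answer: g(op(b, c, g(g(l)), g(op(b, j)), j, l))

Derivation:
Work inside:  op(g(op(j, j, b)), b, op(l, c), j, g(g(l)))
Un-nest:  op(g(op(j, j, b)), b, l, c, j, g(g(l)))
Simplify inside:  g(op(j, j, b))  →  g(op(b, j))
Sort arguments:  op(b, c, g(g(l)), g(op(b, j)), j, l)
Reassemble:  g(op(b, c, g(g(l)), g(op(b, j)), j, l))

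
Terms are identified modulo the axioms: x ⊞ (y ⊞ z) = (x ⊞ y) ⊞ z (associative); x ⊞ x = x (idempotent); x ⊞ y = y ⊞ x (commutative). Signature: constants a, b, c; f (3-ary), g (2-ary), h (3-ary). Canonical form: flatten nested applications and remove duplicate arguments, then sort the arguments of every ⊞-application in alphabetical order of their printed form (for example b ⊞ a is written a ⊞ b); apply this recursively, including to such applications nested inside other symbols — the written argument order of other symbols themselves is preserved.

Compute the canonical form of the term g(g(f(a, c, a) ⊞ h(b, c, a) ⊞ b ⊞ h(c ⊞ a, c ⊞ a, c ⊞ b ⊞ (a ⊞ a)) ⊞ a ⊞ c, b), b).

Descend into:  f(a, c, a) ⊞ h(b, c, a) ⊞ b ⊞ h(c ⊞ a, c ⊞ a, c ⊞ b ⊞ (a ⊞ a)) ⊞ a ⊞ c
Canonicalize subterm:  h(c ⊞ a, c ⊞ a, c ⊞ b ⊞ (a ⊞ a))  →  h(a ⊞ c, a ⊞ c, a ⊞ b ⊞ c)
Sort:  a ⊞ b ⊞ c ⊞ f(a, c, a) ⊞ h(a ⊞ c, a ⊞ c, a ⊞ b ⊞ c) ⊞ h(b, c, a)
Rebuild:  g(g(a ⊞ b ⊞ c ⊞ f(a, c, a) ⊞ h(a ⊞ c, a ⊞ c, a ⊞ b ⊞ c) ⊞ h(b, c, a), b), b)

Answer: g(g(a ⊞ b ⊞ c ⊞ f(a, c, a) ⊞ h(a ⊞ c, a ⊞ c, a ⊞ b ⊞ c) ⊞ h(b, c, a), b), b)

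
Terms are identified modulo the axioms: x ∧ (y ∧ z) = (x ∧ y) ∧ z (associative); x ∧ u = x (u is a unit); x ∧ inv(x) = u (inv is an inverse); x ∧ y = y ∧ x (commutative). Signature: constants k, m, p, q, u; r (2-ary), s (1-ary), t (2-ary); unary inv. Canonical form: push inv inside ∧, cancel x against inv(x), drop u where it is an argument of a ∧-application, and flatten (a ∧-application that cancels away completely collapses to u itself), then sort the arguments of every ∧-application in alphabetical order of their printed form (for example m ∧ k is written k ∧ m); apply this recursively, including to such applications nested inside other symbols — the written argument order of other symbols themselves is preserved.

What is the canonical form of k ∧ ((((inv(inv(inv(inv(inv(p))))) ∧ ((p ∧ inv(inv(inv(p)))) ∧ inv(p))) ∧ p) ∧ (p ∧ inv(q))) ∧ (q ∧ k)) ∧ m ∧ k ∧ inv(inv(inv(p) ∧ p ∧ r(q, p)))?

Push inv inside:  distribute inv over ∧ and collapse double inv
Cancel inverse pairs:  p cancels; q cancels
Collect terms:  k ∧ k ∧ k ∧ m ∧ r(q, p)

Answer: k ∧ k ∧ k ∧ m ∧ r(q, p)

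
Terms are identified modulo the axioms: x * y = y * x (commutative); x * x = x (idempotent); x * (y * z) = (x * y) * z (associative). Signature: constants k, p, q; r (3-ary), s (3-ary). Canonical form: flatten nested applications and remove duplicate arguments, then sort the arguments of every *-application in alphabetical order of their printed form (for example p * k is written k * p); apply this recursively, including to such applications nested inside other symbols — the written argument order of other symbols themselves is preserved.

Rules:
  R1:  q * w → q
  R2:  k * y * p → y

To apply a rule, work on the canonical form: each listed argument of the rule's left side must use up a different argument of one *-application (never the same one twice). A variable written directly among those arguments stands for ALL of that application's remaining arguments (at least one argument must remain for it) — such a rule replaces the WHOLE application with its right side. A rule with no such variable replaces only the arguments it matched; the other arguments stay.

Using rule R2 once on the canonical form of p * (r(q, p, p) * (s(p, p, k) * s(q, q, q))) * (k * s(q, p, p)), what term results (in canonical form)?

Canonical form:  k * p * r(q, p, p) * s(p, p, k) * s(q, p, p) * s(q, q, q)
R2 matches:  uses k, p;  y := r(q, p, p) * s(p, p, k) * s(q, p, p) * s(q, q, q)
Every leftover argument binds to the variable; the entire application is replaced.
Giving:  r(q, p, p) * s(p, p, k) * s(q, p, p) * s(q, q, q)

Answer: r(q, p, p) * s(p, p, k) * s(q, p, p) * s(q, q, q)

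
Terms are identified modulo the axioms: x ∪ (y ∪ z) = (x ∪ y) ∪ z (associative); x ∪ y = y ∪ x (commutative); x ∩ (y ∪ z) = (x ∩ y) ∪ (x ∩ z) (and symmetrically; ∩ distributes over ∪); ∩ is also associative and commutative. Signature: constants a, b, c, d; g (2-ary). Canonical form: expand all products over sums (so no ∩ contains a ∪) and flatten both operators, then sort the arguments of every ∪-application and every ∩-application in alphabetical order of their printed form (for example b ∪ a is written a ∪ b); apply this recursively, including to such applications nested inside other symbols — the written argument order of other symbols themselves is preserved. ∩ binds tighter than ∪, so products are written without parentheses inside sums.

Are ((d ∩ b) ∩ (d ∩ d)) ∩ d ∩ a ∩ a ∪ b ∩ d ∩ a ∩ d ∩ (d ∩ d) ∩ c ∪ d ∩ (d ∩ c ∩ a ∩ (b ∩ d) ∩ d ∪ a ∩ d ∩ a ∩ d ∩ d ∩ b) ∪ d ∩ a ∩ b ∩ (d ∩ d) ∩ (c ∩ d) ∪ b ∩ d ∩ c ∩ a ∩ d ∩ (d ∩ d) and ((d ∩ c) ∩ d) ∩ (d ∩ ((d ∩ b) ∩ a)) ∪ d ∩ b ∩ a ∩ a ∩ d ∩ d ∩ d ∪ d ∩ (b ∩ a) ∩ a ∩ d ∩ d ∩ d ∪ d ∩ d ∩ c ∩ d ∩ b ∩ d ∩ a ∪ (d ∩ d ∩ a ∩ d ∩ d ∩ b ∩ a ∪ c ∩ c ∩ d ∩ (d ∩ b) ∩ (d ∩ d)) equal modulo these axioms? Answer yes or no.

Answer: no — a ∩ a ∩ b ∩ d ∩ d ∩ d ∩ d ∪ a ∩ a ∩ b ∩ d ∩ d ∩ d ∩ d ∪ a ∩ b ∩ c ∩ d ∩ d ∩ d ∩ d ∪ a ∩ b ∩ c ∩ d ∩ d ∩ d ∩ d ∪ a ∩ b ∩ c ∩ d ∩ d ∩ d ∩ d ∪ a ∩ b ∩ c ∩ d ∩ d ∩ d ∩ d vs a ∩ a ∩ b ∩ d ∩ d ∩ d ∩ d ∪ a ∩ a ∩ b ∩ d ∩ d ∩ d ∩ d ∪ a ∩ a ∩ b ∩ d ∩ d ∩ d ∩ d ∪ a ∩ b ∩ c ∩ d ∩ d ∩ d ∩ d ∪ a ∩ b ∩ c ∩ d ∩ d ∩ d ∩ d ∪ b ∩ c ∩ c ∩ d ∩ d ∩ d ∩ d

Derivation:
Left:  ((d ∩ b) ∩ (d ∩ d)) ∩ d ∩ a ∩ a ∪ b ∩ d ∩ a ∩ d ∩ (d ∩ d) ∩ c ∪ d ∩ (d ∩ c ∩ a ∩ (b ∩ d) ∩ d ∪ a ∩ d ∩ a ∩ d ∩ d ∩ b) ∪ d ∩ a ∩ b ∩ (d ∩ d) ∩ (c ∩ d) ∪ b ∩ d ∩ c ∩ a ∩ d ∩ (d ∩ d)
  Expand:  a ∩ a ∩ b ∩ d ∩ d ∩ d ∩ d ∪ a ∩ b ∩ c ∩ d ∩ d ∩ d ∩ d ∪ a ∩ b ∩ c ∩ d ∩ d ∩ d ∩ d ∪ a ∩ a ∩ b ∩ d ∩ d ∩ d ∩ d ∪ a ∩ b ∩ c ∩ d ∩ d ∩ d ∩ d ∪ a ∩ b ∩ c ∩ d ∩ d ∩ d ∩ d
  Sort:  a ∩ a ∩ b ∩ d ∩ d ∩ d ∩ d ∪ a ∩ a ∩ b ∩ d ∩ d ∩ d ∩ d ∪ a ∩ b ∩ c ∩ d ∩ d ∩ d ∩ d ∪ a ∩ b ∩ c ∩ d ∩ d ∩ d ∩ d ∪ a ∩ b ∩ c ∩ d ∩ d ∩ d ∩ d ∪ a ∩ b ∩ c ∩ d ∩ d ∩ d ∩ d
Right:  ((d ∩ c) ∩ d) ∩ (d ∩ ((d ∩ b) ∩ a)) ∪ d ∩ b ∩ a ∩ a ∩ d ∩ d ∩ d ∪ d ∩ (b ∩ a) ∩ a ∩ d ∩ d ∩ d ∪ d ∩ d ∩ c ∩ d ∩ b ∩ d ∩ a ∪ (d ∩ d ∩ a ∩ d ∩ d ∩ b ∩ a ∪ c ∩ c ∩ d ∩ (d ∩ b) ∩ (d ∩ d))
  Merge nested applications:  a ∩ b ∩ c ∩ d ∩ d ∩ d ∩ d ∪ a ∩ a ∩ b ∩ d ∩ d ∩ d ∩ d ∪ a ∩ a ∩ b ∩ d ∩ d ∩ d ∩ d ∪ a ∩ b ∩ c ∩ d ∩ d ∩ d ∩ d ∪ a ∩ a ∩ b ∩ d ∩ d ∩ d ∩ d ∪ b ∩ c ∩ c ∩ d ∩ d ∩ d ∩ d
  Sort arguments:  a ∩ a ∩ b ∩ d ∩ d ∩ d ∩ d ∪ a ∩ a ∩ b ∩ d ∩ d ∩ d ∩ d ∪ a ∩ a ∩ b ∩ d ∩ d ∩ d ∩ d ∪ a ∩ b ∩ c ∩ d ∩ d ∩ d ∩ d ∪ a ∩ b ∩ c ∩ d ∩ d ∩ d ∩ d ∪ b ∩ c ∩ c ∩ d ∩ d ∩ d ∩ d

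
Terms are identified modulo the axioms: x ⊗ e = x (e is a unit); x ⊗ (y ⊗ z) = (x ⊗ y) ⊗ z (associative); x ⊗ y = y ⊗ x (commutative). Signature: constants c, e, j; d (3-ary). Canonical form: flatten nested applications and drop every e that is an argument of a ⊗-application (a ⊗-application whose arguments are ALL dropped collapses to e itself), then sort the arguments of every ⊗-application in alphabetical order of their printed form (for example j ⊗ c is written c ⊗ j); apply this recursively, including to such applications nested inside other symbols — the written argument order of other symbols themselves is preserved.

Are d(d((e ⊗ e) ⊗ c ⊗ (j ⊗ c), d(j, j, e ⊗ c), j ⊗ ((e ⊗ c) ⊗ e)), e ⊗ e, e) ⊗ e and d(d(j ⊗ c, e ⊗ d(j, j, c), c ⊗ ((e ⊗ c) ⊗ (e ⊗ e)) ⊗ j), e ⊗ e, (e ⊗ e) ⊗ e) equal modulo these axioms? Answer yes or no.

Answer: no — d(d(c ⊗ c ⊗ j, d(j, j, c), c ⊗ j), e, e) vs d(d(c ⊗ j, d(j, j, c), c ⊗ c ⊗ j), e, e)

Derivation:
Left:  d(d((e ⊗ e) ⊗ c ⊗ (j ⊗ c), d(j, j, e ⊗ c), j ⊗ ((e ⊗ c) ⊗ e)), e ⊗ e, e) ⊗ e
  Simplify inside:  d(d((e ⊗ e) ⊗ c ⊗ (j ⊗ c), d(j, j, e ⊗ c), j ⊗ ((e ⊗ c) ⊗ e)), e ⊗ e, e)  →  d(d(c ⊗ c ⊗ j, d(j, j, c), c ⊗ j), e, e)
  Units out:  drop e
  Sort:  d(d(c ⊗ c ⊗ j, d(j, j, c), c ⊗ j), e, e)
Right:  d(d(j ⊗ c, e ⊗ d(j, j, c), c ⊗ ((e ⊗ c) ⊗ (e ⊗ e)) ⊗ j), e ⊗ e, (e ⊗ e) ⊗ e)
  Focus inside:  c ⊗ ((e ⊗ c) ⊗ (e ⊗ e)) ⊗ j
  Flatten:  c ⊗ e ⊗ c ⊗ e ⊗ e ⊗ j
  Units out:  drop e (×3)
  Sort arguments:  c ⊗ c ⊗ j
  Put back:  d(d(c ⊗ j, d(j, j, c), c ⊗ c ⊗ j), e, e)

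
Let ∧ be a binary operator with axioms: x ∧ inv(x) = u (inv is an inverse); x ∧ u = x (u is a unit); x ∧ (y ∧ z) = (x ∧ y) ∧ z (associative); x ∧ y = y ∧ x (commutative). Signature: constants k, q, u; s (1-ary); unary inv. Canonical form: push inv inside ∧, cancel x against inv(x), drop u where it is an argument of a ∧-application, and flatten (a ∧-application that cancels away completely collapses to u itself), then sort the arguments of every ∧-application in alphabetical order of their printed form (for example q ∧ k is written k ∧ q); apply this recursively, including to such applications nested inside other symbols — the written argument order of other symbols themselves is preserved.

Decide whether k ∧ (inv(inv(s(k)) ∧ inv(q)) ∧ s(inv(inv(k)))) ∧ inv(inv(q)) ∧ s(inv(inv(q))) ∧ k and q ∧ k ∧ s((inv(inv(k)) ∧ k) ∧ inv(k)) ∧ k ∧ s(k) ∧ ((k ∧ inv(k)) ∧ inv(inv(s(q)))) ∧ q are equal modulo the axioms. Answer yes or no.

Left:  k ∧ (inv(inv(s(k)) ∧ inv(q)) ∧ s(inv(inv(k)))) ∧ inv(inv(q)) ∧ s(inv(inv(q))) ∧ k
  Push inv inside:  distribute inv over ∧ and collapse double inv
  Combine occurrences:  k ∧ k ∧ s(k) ∧ s(k) ∧ q ∧ q ∧ s(q)
  Sort arguments:  k ∧ k ∧ q ∧ q ∧ s(k) ∧ s(k) ∧ s(q)
Right:  q ∧ k ∧ s((inv(inv(k)) ∧ k) ∧ inv(k)) ∧ k ∧ s(k) ∧ ((k ∧ inv(k)) ∧ inv(inv(s(q)))) ∧ q
  Push inv inside:  distribute inv over ∧ and collapse double inv
  Collect:  q ∧ q ∧ k ∧ k ∧ s(k) ∧ s(k) ∧ s(q)
  Order the arguments:  k ∧ k ∧ q ∧ q ∧ s(k) ∧ s(k) ∧ s(q)

Answer: yes — both canonical forms are k ∧ k ∧ q ∧ q ∧ s(k) ∧ s(k) ∧ s(q)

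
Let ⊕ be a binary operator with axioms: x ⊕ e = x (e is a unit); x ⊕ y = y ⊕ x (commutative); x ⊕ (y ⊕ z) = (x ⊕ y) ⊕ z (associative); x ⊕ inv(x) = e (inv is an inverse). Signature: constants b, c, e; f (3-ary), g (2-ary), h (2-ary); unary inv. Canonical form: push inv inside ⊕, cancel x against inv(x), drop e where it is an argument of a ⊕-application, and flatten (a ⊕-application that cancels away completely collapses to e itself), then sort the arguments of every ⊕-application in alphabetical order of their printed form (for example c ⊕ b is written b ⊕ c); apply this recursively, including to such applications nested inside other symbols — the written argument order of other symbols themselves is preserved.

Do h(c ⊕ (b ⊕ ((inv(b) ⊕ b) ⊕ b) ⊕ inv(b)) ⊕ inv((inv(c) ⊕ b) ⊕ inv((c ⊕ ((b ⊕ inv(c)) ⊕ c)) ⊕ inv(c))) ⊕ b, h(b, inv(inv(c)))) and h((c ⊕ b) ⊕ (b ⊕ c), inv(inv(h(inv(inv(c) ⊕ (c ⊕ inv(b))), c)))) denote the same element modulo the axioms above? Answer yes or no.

Left:  h(c ⊕ (b ⊕ ((inv(b) ⊕ b) ⊕ b) ⊕ inv(b)) ⊕ inv((inv(c) ⊕ b) ⊕ inv((c ⊕ ((b ⊕ inv(c)) ⊕ c)) ⊕ inv(c))) ⊕ b, h(b, inv(inv(c))))
  Work inside:  c ⊕ (b ⊕ ((inv(b) ⊕ b) ⊕ b) ⊕ inv(b)) ⊕ inv((inv(c) ⊕ b) ⊕ inv((c ⊕ ((b ⊕ inv(c)) ⊕ c)) ⊕ inv(c))) ⊕ b
  Push inv inside:  distribute inv over ⊕ and collapse double inv
  Combine occurrences:  c ⊕ c ⊕ b ⊕ b
  Order the arguments:  b ⊕ b ⊕ c ⊕ c
  Rebuild:  h(b ⊕ b ⊕ c ⊕ c, h(b, c))
Right:  h((c ⊕ b) ⊕ (b ⊕ c), inv(inv(h(inv(inv(c) ⊕ (c ⊕ inv(b))), c))))
  Work inside:  inv(c) ⊕ (c ⊕ inv(b))
  Cancel inverse pairs:  c cancels
  Combine occurrences:  inv(b)
  Reassemble:  h(b ⊕ b ⊕ c ⊕ c, h(b, c))

Answer: yes — both canonical forms are h(b ⊕ b ⊕ c ⊕ c, h(b, c))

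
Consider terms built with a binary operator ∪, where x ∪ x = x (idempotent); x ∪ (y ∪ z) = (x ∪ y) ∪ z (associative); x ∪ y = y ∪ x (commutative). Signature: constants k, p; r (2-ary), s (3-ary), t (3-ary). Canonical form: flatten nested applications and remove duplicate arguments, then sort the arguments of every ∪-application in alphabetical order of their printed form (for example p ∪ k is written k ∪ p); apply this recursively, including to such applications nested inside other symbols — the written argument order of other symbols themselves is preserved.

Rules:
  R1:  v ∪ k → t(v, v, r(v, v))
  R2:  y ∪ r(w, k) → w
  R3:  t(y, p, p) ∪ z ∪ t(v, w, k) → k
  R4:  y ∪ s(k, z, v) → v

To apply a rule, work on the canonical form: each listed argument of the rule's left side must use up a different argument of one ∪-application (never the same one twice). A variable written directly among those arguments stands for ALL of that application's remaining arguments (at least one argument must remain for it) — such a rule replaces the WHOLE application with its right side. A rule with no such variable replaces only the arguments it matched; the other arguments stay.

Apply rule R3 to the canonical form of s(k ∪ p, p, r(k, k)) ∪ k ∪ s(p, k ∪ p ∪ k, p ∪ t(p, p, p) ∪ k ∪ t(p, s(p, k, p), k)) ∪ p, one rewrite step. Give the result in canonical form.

Answer: k ∪ p ∪ s(k ∪ p, p, r(k, k)) ∪ s(p, k ∪ p, k)

Derivation:
Canonical form:  k ∪ p ∪ s(k ∪ p, p, r(k, k)) ∪ s(p, k ∪ p, k ∪ p ∪ t(p, p, p) ∪ t(p, s(p, k, p), k))
R3 matches:  uses t(p, p, p), t(p, s(p, k, p), k);  v := p, w := s(p, k, p), y := p, z := k ∪ p
The extension variable absorbs all remaining arguments, so the whole application is rewritten.
New term:  k ∪ p ∪ s(k ∪ p, p, r(k, k)) ∪ s(p, k ∪ p, k)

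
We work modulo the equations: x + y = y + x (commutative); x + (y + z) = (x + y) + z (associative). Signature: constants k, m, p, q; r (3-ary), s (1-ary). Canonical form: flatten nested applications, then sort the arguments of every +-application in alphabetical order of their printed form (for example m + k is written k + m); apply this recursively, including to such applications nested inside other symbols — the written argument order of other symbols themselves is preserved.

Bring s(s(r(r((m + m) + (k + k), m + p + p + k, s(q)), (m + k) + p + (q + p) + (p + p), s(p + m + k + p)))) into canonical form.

Descend into:  (m + k) + p + (q + p) + (p + p)
Flatten:  m + k + p + q + p + p + p
Sort:  k + m + p + p + p + p + q
Put back:  s(s(r(r(k + k + m + m, k + m + p + p, s(q)), k + m + p + p + p + p + q, s(k + m + p + p))))

Answer: s(s(r(r(k + k + m + m, k + m + p + p, s(q)), k + m + p + p + p + p + q, s(k + m + p + p))))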